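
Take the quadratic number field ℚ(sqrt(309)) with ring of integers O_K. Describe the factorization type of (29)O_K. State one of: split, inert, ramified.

d = 309 ≡ 1 (mod 4), so O_K = ℤ[(1+√309)/2] and disc(K) = d = 309.
Since gcd(29, 309) = 1 the prime 29 does not ramify.
Compute (309/29) via Euler: 19^((29-1)/2) mod 29 = 28, so (309/29) = -1.
(309/29) = -1, so 29 is inert.

29 remains inert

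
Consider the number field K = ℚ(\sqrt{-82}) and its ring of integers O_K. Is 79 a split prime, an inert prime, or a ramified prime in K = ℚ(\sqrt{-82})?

-82 mod 4 = 2, hence disc K = 4·(-82) = -328 and O_K = ℤ[√-82].
79 ∤ -328, so 79 is unramified.
(-82/79) = 76^39 mod 79 = 1, giving Legendre symbol 1.
d is a quadratic residue mod p, hence 79 splits in O_K.

79 splits in O_K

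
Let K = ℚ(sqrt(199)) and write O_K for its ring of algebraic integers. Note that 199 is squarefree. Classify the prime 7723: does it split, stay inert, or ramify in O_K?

199 mod 4 = 3, hence disc K = 4·199 = 796 and O_K = ℤ[√199].
disc(K) = 796 is not divisible by 7723; 7723 is unramified.
Euler's criterion: 199^3861 mod 7723 = 7722. Thus (199|7723) = -1.
(199/7723) = -1, so 7723 is inert.

p is inert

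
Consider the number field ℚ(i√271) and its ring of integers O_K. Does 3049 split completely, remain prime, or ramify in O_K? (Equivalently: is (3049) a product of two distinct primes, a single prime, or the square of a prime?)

d = -271 ≡ 1 (mod 4), so O_K = ℤ[(1+√-271)/2] and disc(K) = d = -271.
disc(K) = -271 is not divisible by 3049; 3049 is unramified.
(-271/3049) = 2778^1524 mod 3049 = 1, giving Legendre symbol 1.
(-271/3049) = 1, so 3049 splits.

p splits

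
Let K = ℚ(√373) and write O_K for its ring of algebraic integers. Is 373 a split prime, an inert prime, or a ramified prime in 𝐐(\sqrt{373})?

373 mod 4 = 1, hence disc K = 373 and O_K = ℤ[(1+√373)/2].
Ramification test: 373 | 373. The prime 373 ramifies in K.

373 is ramified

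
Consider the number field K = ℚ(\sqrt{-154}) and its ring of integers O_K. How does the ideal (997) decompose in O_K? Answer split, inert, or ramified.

d = -154 ≡ 2 (mod 4), so O_K = ℤ[√-154] and disc(K) = 4d = -616.
997 ∤ -616, so 997 is unramified.
Legendre symbol by Euler's criterion: (-154/997) ≡ (-154)^498 ≡ 996 (mod 997), i.e. (-154/997) = -1.
d is a non-residue mod p, hence 997 remains inert in O_K.

inert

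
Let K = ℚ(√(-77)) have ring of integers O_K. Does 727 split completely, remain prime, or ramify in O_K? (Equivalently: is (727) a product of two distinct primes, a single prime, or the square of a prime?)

-77 mod 4 = 3, hence disc K = 4·(-77) = -308 and O_K = ℤ[√-77].
Since gcd(727, -308) = 1 the prime 727 does not ramify.
Legendre symbol by Euler's criterion: (-77/727) ≡ (-77)^363 ≡ 1 (mod 727), i.e. (-77/727) = 1.
Legendre symbol 1 ⇒ 727 is split.

split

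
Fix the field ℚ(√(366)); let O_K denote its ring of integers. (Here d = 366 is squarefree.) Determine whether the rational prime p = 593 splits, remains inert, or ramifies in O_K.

split — (593) = 𝔭₁𝔭₂ with 𝔭₁ ≠ 𝔭₂

Since 366 ≢ 1 mod 4, the ring of integers is ℤ[√366] with discriminant 4·366 = 1464.
Since gcd(593, 1464) = 1 the prime 593 does not ramify.
Euler's criterion: 366^296 mod 593 = 1. Thus (366|593) = 1.
d is a quadratic residue mod p, hence 593 splits in O_K.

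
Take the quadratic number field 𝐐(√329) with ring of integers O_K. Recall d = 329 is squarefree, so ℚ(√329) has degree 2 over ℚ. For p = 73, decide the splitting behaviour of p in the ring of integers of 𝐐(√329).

split — (73) = 𝔭₁𝔭₂ with 𝔭₁ ≠ 𝔭₂

d = 329 ≡ 1 (mod 4), so O_K = ℤ[(1+√329)/2] and disc(K) = d = 329.
Since gcd(73, 329) = 1 the prime 73 does not ramify.
Legendre symbol by Euler's criterion: (329/73) ≡ 329^36 ≡ 1 (mod 73), i.e. (329/73) = 1.
(329/73) = 1, so 73 splits.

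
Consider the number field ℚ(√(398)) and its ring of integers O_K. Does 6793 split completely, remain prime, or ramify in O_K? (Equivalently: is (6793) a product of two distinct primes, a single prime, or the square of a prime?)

remains prime (inert)

d = 398 ≡ 2 (mod 4), so O_K = ℤ[√398] and disc(K) = 4d = 1592.
disc(K) = 1592 is not divisible by 6793; 6793 is unramified.
Legendre symbol by Euler's criterion: (398/6793) ≡ 398^3396 ≡ 6792 (mod 6793), i.e. (398/6793) = -1.
(398/6793) = -1, so 6793 is inert.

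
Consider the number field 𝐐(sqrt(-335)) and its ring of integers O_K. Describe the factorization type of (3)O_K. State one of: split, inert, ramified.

3 splits in O_K

Since -335 ≡ 1 mod 4, the ring of integers is ℤ[(1+√-335)/2] with discriminant -335.
disc(K) = -335 is not divisible by 3; 3 is unramified.
(-335/3) = 1^1 mod 3 = 1, giving Legendre symbol 1.
(-335/3) = 1, so 3 splits.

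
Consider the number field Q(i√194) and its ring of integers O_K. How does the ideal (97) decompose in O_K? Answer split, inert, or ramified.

-194 mod 4 = 2, hence disc K = 4·(-194) = -776 and O_K = ℤ[√-194].
Ramification test: 97 | -776. The prime 97 ramifies in K.

ramified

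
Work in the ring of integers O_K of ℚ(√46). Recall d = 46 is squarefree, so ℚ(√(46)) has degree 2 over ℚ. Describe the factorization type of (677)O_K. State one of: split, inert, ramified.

677 splits in O_K

46 mod 4 = 2, hence disc K = 4·46 = 184 and O_K = ℤ[√46].
disc(K) = 184 is not divisible by 677; 677 is unramified.
Euler's criterion: 46^338 mod 677 = 1. Thus (46|677) = 1.
Legendre symbol 1 ⇒ 677 is split.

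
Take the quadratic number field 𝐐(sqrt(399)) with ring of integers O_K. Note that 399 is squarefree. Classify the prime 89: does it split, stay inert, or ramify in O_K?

Since 399 ≢ 1 mod 4, the ring of integers is ℤ[√399] with discriminant 4·399 = 1596.
89 ∤ 1596, so 89 is unramified.
Euler's criterion: 399^44 mod 89 = 88. Thus (399|89) = -1.
d is a non-residue mod p, hence 89 remains inert in O_K.

inert — (89) stays prime in O_K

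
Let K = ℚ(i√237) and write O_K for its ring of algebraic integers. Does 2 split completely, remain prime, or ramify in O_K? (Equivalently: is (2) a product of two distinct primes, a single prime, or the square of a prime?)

Since -237 ≢ 1 mod 4, the ring of integers is ℤ[√-237] with discriminant 4·(-237) = -948.
2 divides disc(K) = -948, so 2 ramifies.

ramified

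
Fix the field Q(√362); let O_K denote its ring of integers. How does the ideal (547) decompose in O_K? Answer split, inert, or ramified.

inert

d = 362 ≡ 2 (mod 4), so O_K = ℤ[√362] and disc(K) = 4d = 1448.
disc(K) = 1448 is not divisible by 547; 547 is unramified.
Legendre symbol by Euler's criterion: (362/547) ≡ 362^273 ≡ 546 (mod 547), i.e. (362/547) = -1.
(362/547) = -1, so 547 is inert.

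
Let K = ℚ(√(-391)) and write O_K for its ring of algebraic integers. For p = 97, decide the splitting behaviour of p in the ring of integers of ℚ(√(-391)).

-391 mod 4 = 1, hence disc K = -391 and O_K = ℤ[(1+√-391)/2].
97 ∤ -391, so 97 is unramified.
(-391/97) = 94^48 mod 97 = 1, giving Legendre symbol 1.
d is a quadratic residue mod p, hence 97 splits in O_K.

split — (97) = 𝔭₁𝔭₂ with 𝔭₁ ≠ 𝔭₂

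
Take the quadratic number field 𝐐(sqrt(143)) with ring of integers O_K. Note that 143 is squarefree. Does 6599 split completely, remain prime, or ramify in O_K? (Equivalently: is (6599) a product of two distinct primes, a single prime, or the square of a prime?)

143 mod 4 = 3, hence disc K = 4·143 = 572 and O_K = ℤ[√143].
disc(K) = 572 is not divisible by 6599; 6599 is unramified.
(143/6599) = 143^3299 mod 6599 = 6598, giving Legendre symbol -1.
(143/6599) = -1, so 6599 is inert.

6599 remains inert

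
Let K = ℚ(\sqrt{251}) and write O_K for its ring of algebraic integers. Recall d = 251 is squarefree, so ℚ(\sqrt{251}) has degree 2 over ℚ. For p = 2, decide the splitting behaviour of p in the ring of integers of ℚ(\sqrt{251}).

Since 251 ≢ 1 mod 4, the ring of integers is ℤ[√251] with discriminant 4·251 = 1004.
2 divides disc(K) = 1004, so 2 ramifies.

p ramifies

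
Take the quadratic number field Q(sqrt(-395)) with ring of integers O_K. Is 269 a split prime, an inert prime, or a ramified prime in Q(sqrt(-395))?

p splits

Since -395 ≡ 1 mod 4, the ring of integers is ℤ[(1+√-395)/2] with discriminant -395.
269 ∤ -395, so 269 is unramified.
(-395/269) = 143^134 mod 269 = 1, giving Legendre symbol 1.
Legendre symbol 1 ⇒ 269 is split.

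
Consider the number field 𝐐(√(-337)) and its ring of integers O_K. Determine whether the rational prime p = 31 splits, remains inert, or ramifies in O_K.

p splits

-337 mod 4 = 3, hence disc K = 4·(-337) = -1348 and O_K = ℤ[√-337].
31 ∤ -1348, so 31 is unramified.
(-337/31) = 4^15 mod 31 = 1, giving Legendre symbol 1.
Legendre symbol 1 ⇒ 31 is split.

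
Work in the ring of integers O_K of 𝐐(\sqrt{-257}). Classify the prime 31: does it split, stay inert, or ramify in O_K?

p is inert

d = -257 ≡ 3 (mod 4), so O_K = ℤ[√-257] and disc(K) = 4d = -1028.
Since gcd(31, -1028) = 1 the prime 31 does not ramify.
Compute (-257/31) via Euler: 22^((31-1)/2) mod 31 = 30, so (-257/31) = -1.
Legendre symbol -1 ⇒ 31 is inert.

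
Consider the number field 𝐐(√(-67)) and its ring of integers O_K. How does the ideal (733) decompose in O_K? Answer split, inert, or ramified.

inert — (733) stays prime in O_K

d = -67 ≡ 1 (mod 4), so O_K = ℤ[(1+√-67)/2] and disc(K) = d = -67.
733 ∤ -67, so 733 is unramified.
Legendre symbol by Euler's criterion: (-67/733) ≡ (-67)^366 ≡ 732 (mod 733), i.e. (-67/733) = -1.
(-67/733) = -1, so 733 is inert.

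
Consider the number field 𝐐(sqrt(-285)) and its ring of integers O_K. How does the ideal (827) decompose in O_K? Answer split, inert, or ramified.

split

d = -285 ≡ 3 (mod 4), so O_K = ℤ[√-285] and disc(K) = 4d = -1140.
827 ∤ -1140, so 827 is unramified.
Legendre symbol by Euler's criterion: (-285/827) ≡ (-285)^413 ≡ 1 (mod 827), i.e. (-285/827) = 1.
(-285/827) = 1, so 827 splits.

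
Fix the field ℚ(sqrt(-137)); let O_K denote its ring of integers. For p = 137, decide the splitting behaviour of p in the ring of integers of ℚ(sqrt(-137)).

-137 mod 4 = 3, hence disc K = 4·(-137) = -548 and O_K = ℤ[√-137].
137 divides disc(K) = -548, so 137 ramifies.

ramified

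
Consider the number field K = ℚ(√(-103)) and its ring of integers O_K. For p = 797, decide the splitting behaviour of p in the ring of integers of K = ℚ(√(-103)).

d = -103 ≡ 1 (mod 4), so O_K = ℤ[(1+√-103)/2] and disc(K) = d = -103.
disc(K) = -103 is not divisible by 797; 797 is unramified.
Legendre symbol by Euler's criterion: (-103/797) ≡ (-103)^398 ≡ 1 (mod 797), i.e. (-103/797) = 1.
d is a quadratic residue mod p, hence 797 splits in O_K.

split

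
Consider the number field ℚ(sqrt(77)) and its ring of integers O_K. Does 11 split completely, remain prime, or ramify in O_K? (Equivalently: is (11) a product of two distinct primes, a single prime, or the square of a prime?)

d = 77 ≡ 1 (mod 4), so O_K = ℤ[(1+√77)/2] and disc(K) = d = 77.
disc(K) = 77 = 11·7, so p = 11 is ramified.

p ramifies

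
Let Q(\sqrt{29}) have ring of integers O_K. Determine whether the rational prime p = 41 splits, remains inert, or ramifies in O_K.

Since 29 ≡ 1 mod 4, the ring of integers is ℤ[(1+√29)/2] with discriminant 29.
disc(K) = 29 is not divisible by 41; 41 is unramified.
Euler's criterion: 29^20 mod 41 = 40. Thus (29|41) = -1.
Legendre symbol -1 ⇒ 41 is inert.

remains prime (inert)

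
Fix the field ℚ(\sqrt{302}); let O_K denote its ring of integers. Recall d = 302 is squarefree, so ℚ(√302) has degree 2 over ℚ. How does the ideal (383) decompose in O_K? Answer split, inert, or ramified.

d = 302 ≡ 2 (mod 4), so O_K = ℤ[√302] and disc(K) = 4d = 1208.
383 ∤ 1208, so 383 is unramified.
(302/383) = 302^191 mod 383 = 382, giving Legendre symbol -1.
Legendre symbol -1 ⇒ 383 is inert.

383 remains inert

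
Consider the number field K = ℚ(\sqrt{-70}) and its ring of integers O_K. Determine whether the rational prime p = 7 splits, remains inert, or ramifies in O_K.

-70 mod 4 = 2, hence disc K = 4·(-70) = -280 and O_K = ℤ[√-70].
7 divides disc(K) = -280, so 7 ramifies.

ramifies in O_K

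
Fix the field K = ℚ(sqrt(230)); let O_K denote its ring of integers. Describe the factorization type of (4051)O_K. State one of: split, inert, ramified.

Since 230 ≢ 1 mod 4, the ring of integers is ℤ[√230] with discriminant 4·230 = 920.
disc(K) = 920 is not divisible by 4051; 4051 is unramified.
Euler's criterion: 230^2025 mod 4051 = 1. Thus (230|4051) = 1.
Legendre symbol 1 ⇒ 4051 is split.

p splits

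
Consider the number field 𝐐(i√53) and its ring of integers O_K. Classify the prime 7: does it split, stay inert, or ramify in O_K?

-53 mod 4 = 3, hence disc K = 4·(-53) = -212 and O_K = ℤ[√-53].
disc(K) = -212 is not divisible by 7; 7 is unramified.
(-53/7) = 3^3 mod 7 = 6, giving Legendre symbol -1.
d is a non-residue mod p, hence 7 remains inert in O_K.

inert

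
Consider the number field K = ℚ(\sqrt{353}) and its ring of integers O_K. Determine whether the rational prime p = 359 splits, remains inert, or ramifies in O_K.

inert

353 mod 4 = 1, hence disc K = 353 and O_K = ℤ[(1+√353)/2].
Since gcd(359, 353) = 1 the prime 359 does not ramify.
Euler's criterion: 353^179 mod 359 = 358. Thus (353|359) = -1.
(353/359) = -1, so 359 is inert.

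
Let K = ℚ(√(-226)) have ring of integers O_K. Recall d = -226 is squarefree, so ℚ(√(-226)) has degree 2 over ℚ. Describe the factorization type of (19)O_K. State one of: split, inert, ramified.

-226 mod 4 = 2, hence disc K = 4·(-226) = -904 and O_K = ℤ[√-226].
19 ∤ -904, so 19 is unramified.
Euler's criterion: (-226)^9 mod 19 = 18. Thus (-226|19) = -1.
Legendre symbol -1 ⇒ 19 is inert.

inert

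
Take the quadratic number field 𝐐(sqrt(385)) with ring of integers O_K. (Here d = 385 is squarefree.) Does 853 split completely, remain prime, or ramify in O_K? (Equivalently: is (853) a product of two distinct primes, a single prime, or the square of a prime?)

853 remains inert

Since 385 ≡ 1 mod 4, the ring of integers is ℤ[(1+√385)/2] with discriminant 385.
Since gcd(853, 385) = 1 the prime 853 does not ramify.
Euler's criterion: 385^426 mod 853 = 852. Thus (385|853) = -1.
(385/853) = -1, so 853 is inert.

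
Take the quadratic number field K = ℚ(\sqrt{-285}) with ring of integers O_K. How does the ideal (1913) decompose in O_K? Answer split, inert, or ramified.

inert — (1913) stays prime in O_K

Since -285 ≢ 1 mod 4, the ring of integers is ℤ[√-285] with discriminant 4·(-285) = -1140.
1913 ∤ -1140, so 1913 is unramified.
Euler's criterion: (-285)^956 mod 1913 = 1912. Thus (-285|1913) = -1.
d is a non-residue mod p, hence 1913 remains inert in O_K.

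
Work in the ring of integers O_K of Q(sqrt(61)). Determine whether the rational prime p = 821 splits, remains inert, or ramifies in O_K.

inert — (821) stays prime in O_K

d = 61 ≡ 1 (mod 4), so O_K = ℤ[(1+√61)/2] and disc(K) = d = 61.
disc(K) = 61 is not divisible by 821; 821 is unramified.
Legendre symbol by Euler's criterion: (61/821) ≡ 61^410 ≡ 820 (mod 821), i.e. (61/821) = -1.
d is a non-residue mod p, hence 821 remains inert in O_K.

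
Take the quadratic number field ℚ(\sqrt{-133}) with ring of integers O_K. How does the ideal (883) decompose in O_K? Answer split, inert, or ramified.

-133 mod 4 = 3, hence disc K = 4·(-133) = -532 and O_K = ℤ[√-133].
883 ∤ -532, so 883 is unramified.
Legendre symbol by Euler's criterion: (-133/883) ≡ (-133)^441 ≡ 882 (mod 883), i.e. (-133/883) = -1.
(-133/883) = -1, so 883 is inert.

p is inert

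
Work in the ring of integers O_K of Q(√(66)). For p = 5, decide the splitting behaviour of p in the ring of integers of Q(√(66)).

Since 66 ≢ 1 mod 4, the ring of integers is ℤ[√66] with discriminant 4·66 = 264.
Since gcd(5, 264) = 1 the prime 5 does not ramify.
(66/5) = 1^2 mod 5 = 1, giving Legendre symbol 1.
(66/5) = 1, so 5 splits.

p splits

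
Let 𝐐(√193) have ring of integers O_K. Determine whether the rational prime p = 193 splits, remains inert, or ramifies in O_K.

d = 193 ≡ 1 (mod 4), so O_K = ℤ[(1+√193)/2] and disc(K) = d = 193.
193 divides disc(K) = 193, so 193 ramifies.

p ramifies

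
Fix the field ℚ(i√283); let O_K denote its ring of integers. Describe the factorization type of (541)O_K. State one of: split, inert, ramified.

p is inert

-283 mod 4 = 1, hence disc K = -283 and O_K = ℤ[(1+√-283)/2].
Since gcd(541, -283) = 1 the prime 541 does not ramify.
Euler's criterion: (-283)^270 mod 541 = 540. Thus (-283|541) = -1.
d is a non-residue mod p, hence 541 remains inert in O_K.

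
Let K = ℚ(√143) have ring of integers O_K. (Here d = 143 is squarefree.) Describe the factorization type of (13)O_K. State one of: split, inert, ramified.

d = 143 ≡ 3 (mod 4), so O_K = ℤ[√143] and disc(K) = 4d = 572.
Ramification test: 13 | 572. The prime 13 ramifies in K.

13 is ramified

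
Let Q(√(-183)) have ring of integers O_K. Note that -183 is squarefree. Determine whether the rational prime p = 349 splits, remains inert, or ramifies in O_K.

p is inert

-183 mod 4 = 1, hence disc K = -183 and O_K = ℤ[(1+√-183)/2].
349 ∤ -183, so 349 is unramified.
Legendre symbol by Euler's criterion: (-183/349) ≡ (-183)^174 ≡ 348 (mod 349), i.e. (-183/349) = -1.
(-183/349) = -1, so 349 is inert.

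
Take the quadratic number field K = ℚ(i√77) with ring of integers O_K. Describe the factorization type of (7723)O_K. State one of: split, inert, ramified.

-77 mod 4 = 3, hence disc K = 4·(-77) = -308 and O_K = ℤ[√-77].
7723 ∤ -308, so 7723 is unramified.
Euler's criterion: (-77)^3861 mod 7723 = 7722. Thus (-77|7723) = -1.
d is a non-residue mod p, hence 7723 remains inert in O_K.

7723 remains inert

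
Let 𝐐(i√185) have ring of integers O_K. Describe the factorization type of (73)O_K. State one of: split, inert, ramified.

Since -185 ≢ 1 mod 4, the ring of integers is ℤ[√-185] with discriminant 4·(-185) = -740.
Since gcd(73, -740) = 1 the prime 73 does not ramify.
Legendre symbol by Euler's criterion: (-185/73) ≡ (-185)^36 ≡ 72 (mod 73), i.e. (-185/73) = -1.
d is a non-residue mod p, hence 73 remains inert in O_K.

p is inert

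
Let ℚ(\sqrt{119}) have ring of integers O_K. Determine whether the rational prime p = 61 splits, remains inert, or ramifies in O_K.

split — (61) = 𝔭₁𝔭₂ with 𝔭₁ ≠ 𝔭₂

Since 119 ≢ 1 mod 4, the ring of integers is ℤ[√119] with discriminant 4·119 = 476.
disc(K) = 476 is not divisible by 61; 61 is unramified.
(119/61) = 58^30 mod 61 = 1, giving Legendre symbol 1.
Legendre symbol 1 ⇒ 61 is split.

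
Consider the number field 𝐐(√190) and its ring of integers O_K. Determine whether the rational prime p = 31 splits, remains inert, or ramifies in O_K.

d = 190 ≡ 2 (mod 4), so O_K = ℤ[√190] and disc(K) = 4d = 760.
Since gcd(31, 760) = 1 the prime 31 does not ramify.
(190/31) = 4^15 mod 31 = 1, giving Legendre symbol 1.
d is a quadratic residue mod p, hence 31 splits in O_K.

p splits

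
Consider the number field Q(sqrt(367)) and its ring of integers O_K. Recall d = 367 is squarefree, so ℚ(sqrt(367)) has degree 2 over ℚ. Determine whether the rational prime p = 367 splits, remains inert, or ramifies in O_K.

Since 367 ≢ 1 mod 4, the ring of integers is ℤ[√367] with discriminant 4·367 = 1468.
Ramification test: 367 | 1468. The prime 367 ramifies in K.

p ramifies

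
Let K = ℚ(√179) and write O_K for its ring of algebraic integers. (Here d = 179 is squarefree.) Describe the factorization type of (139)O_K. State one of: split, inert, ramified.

d = 179 ≡ 3 (mod 4), so O_K = ℤ[√179] and disc(K) = 4d = 716.
Since gcd(139, 716) = 1 the prime 139 does not ramify.
(179/139) = 40^69 mod 139 = 138, giving Legendre symbol -1.
(179/139) = -1, so 139 is inert.

139 remains inert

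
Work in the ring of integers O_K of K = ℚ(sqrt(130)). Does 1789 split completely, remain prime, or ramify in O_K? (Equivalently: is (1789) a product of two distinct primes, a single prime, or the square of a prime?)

130 mod 4 = 2, hence disc K = 4·130 = 520 and O_K = ℤ[√130].
disc(K) = 520 is not divisible by 1789; 1789 is unramified.
Euler's criterion: 130^894 mod 1789 = 1. Thus (130|1789) = 1.
d is a quadratic residue mod p, hence 1789 splits in O_K.

split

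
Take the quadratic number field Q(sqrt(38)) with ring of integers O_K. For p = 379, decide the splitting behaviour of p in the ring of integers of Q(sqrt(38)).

inert — (379) stays prime in O_K

d = 38 ≡ 2 (mod 4), so O_K = ℤ[√38] and disc(K) = 4d = 152.
379 ∤ 152, so 379 is unramified.
Compute (38/379) via Euler: 38^((379-1)/2) mod 379 = 378, so (38/379) = -1.
d is a non-residue mod p, hence 379 remains inert in O_K.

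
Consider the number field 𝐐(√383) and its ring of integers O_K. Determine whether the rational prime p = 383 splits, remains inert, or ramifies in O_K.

ramifies in O_K

383 mod 4 = 3, hence disc K = 4·383 = 1532 and O_K = ℤ[√383].
disc(K) = 1532 = 383·4, so p = 383 is ramified.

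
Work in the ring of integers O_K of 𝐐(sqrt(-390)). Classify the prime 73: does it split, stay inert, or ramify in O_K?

d = -390 ≡ 2 (mod 4), so O_K = ℤ[√-390] and disc(K) = 4d = -1560.
Since gcd(73, -1560) = 1 the prime 73 does not ramify.
(-390/73) = 48^36 mod 73 = 1, giving Legendre symbol 1.
Legendre symbol 1 ⇒ 73 is split.

split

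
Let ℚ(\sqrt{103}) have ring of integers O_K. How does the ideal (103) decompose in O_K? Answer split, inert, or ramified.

p ramifies

103 mod 4 = 3, hence disc K = 4·103 = 412 and O_K = ℤ[√103].
disc(K) = 412 = 103·4, so p = 103 is ramified.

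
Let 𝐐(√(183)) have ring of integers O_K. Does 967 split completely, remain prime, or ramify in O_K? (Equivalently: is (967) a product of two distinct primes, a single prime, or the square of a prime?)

inert

Since 183 ≢ 1 mod 4, the ring of integers is ℤ[√183] with discriminant 4·183 = 732.
disc(K) = 732 is not divisible by 967; 967 is unramified.
Compute (183/967) via Euler: 183^((967-1)/2) mod 967 = 966, so (183/967) = -1.
Legendre symbol -1 ⇒ 967 is inert.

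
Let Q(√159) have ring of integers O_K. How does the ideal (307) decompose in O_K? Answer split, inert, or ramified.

307 remains inert

159 mod 4 = 3, hence disc K = 4·159 = 636 and O_K = ℤ[√159].
disc(K) = 636 is not divisible by 307; 307 is unramified.
Legendre symbol by Euler's criterion: (159/307) ≡ 159^153 ≡ 306 (mod 307), i.e. (159/307) = -1.
(159/307) = -1, so 307 is inert.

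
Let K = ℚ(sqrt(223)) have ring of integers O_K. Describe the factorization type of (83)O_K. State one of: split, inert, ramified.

inert

223 mod 4 = 3, hence disc K = 4·223 = 892 and O_K = ℤ[√223].
Since gcd(83, 892) = 1 the prime 83 does not ramify.
Euler's criterion: 223^41 mod 83 = 82. Thus (223|83) = -1.
d is a non-residue mod p, hence 83 remains inert in O_K.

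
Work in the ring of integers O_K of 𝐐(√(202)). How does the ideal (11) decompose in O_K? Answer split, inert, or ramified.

splits completely

d = 202 ≡ 2 (mod 4), so O_K = ℤ[√202] and disc(K) = 4d = 808.
Since gcd(11, 808) = 1 the prime 11 does not ramify.
Legendre symbol by Euler's criterion: (202/11) ≡ 202^5 ≡ 1 (mod 11), i.e. (202/11) = 1.
Legendre symbol 1 ⇒ 11 is split.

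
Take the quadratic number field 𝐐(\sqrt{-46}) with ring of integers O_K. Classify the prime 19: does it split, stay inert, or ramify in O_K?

split

Since -46 ≢ 1 mod 4, the ring of integers is ℤ[√-46] with discriminant 4·(-46) = -184.
disc(K) = -184 is not divisible by 19; 19 is unramified.
Euler's criterion: (-46)^9 mod 19 = 1. Thus (-46|19) = 1.
Legendre symbol 1 ⇒ 19 is split.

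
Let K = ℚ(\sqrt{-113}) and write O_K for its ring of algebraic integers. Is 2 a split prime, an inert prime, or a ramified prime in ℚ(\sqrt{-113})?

ramified — (2) = 𝔭²

-113 mod 4 = 3, hence disc K = 4·(-113) = -452 and O_K = ℤ[√-113].
2 divides disc(K) = -452, so 2 ramifies.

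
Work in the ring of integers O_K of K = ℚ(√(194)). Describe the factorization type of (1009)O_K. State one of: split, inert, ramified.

194 mod 4 = 2, hence disc K = 4·194 = 776 and O_K = ℤ[√194].
disc(K) = 776 is not divisible by 1009; 1009 is unramified.
Compute (194/1009) via Euler: 194^((1009-1)/2) mod 1009 = 1008, so (194/1009) = -1.
d is a non-residue mod p, hence 1009 remains inert in O_K.

inert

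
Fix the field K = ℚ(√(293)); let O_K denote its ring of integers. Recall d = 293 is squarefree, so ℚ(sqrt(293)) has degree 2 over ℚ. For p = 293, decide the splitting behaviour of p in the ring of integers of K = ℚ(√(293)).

293 is ramified

d = 293 ≡ 1 (mod 4), so O_K = ℤ[(1+√293)/2] and disc(K) = d = 293.
Ramification test: 293 | 293. The prime 293 ramifies in K.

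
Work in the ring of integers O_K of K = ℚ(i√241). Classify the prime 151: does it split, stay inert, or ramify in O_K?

151 remains inert

-241 mod 4 = 3, hence disc K = 4·(-241) = -964 and O_K = ℤ[√-241].
disc(K) = -964 is not divisible by 151; 151 is unramified.
Euler's criterion: (-241)^75 mod 151 = 150. Thus (-241|151) = -1.
(-241/151) = -1, so 151 is inert.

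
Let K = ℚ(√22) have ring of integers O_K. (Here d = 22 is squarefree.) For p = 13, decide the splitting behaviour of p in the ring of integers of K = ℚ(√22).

13 splits in O_K

d = 22 ≡ 2 (mod 4), so O_K = ℤ[√22] and disc(K) = 4d = 88.
disc(K) = 88 is not divisible by 13; 13 is unramified.
Euler's criterion: 22^6 mod 13 = 1. Thus (22|13) = 1.
Legendre symbol 1 ⇒ 13 is split.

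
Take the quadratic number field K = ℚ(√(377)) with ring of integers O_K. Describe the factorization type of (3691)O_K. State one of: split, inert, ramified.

inert — (3691) stays prime in O_K

377 mod 4 = 1, hence disc K = 377 and O_K = ℤ[(1+√377)/2].
3691 ∤ 377, so 3691 is unramified.
(377/3691) = 377^1845 mod 3691 = 3690, giving Legendre symbol -1.
(377/3691) = -1, so 3691 is inert.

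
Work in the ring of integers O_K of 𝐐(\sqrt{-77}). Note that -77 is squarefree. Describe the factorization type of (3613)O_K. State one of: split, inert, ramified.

split

d = -77 ≡ 3 (mod 4), so O_K = ℤ[√-77] and disc(K) = 4d = -308.
Since gcd(3613, -308) = 1 the prime 3613 does not ramify.
Compute (-77/3613) via Euler: 3536^((3613-1)/2) mod 3613 = 1, so (-77/3613) = 1.
Legendre symbol 1 ⇒ 3613 is split.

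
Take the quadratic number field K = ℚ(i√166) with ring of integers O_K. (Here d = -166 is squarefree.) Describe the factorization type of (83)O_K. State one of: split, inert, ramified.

-166 mod 4 = 2, hence disc K = 4·(-166) = -664 and O_K = ℤ[√-166].
Ramification test: 83 | -664. The prime 83 ramifies in K.

ramifies in O_K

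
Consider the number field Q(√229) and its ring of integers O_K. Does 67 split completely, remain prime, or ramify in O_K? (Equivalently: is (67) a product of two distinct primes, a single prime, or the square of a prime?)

d = 229 ≡ 1 (mod 4), so O_K = ℤ[(1+√229)/2] and disc(K) = d = 229.
67 ∤ 229, so 67 is unramified.
Euler's criterion: 229^33 mod 67 = 66. Thus (229|67) = -1.
Legendre symbol -1 ⇒ 67 is inert.

p is inert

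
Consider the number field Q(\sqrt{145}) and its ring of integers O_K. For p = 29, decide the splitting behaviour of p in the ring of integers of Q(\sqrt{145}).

ramified — (29) = 𝔭²

145 mod 4 = 1, hence disc K = 145 and O_K = ℤ[(1+√145)/2].
29 divides disc(K) = 145, so 29 ramifies.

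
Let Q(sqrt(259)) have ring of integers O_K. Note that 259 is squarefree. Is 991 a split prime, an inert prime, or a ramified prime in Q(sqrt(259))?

Since 259 ≢ 1 mod 4, the ring of integers is ℤ[√259] with discriminant 4·259 = 1036.
disc(K) = 1036 is not divisible by 991; 991 is unramified.
Euler's criterion: 259^495 mod 991 = 1. Thus (259|991) = 1.
Legendre symbol 1 ⇒ 991 is split.

split — (991) = 𝔭₁𝔭₂ with 𝔭₁ ≠ 𝔭₂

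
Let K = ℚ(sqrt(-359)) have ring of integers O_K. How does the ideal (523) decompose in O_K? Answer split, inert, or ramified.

Since -359 ≡ 1 mod 4, the ring of integers is ℤ[(1+√-359)/2] with discriminant -359.
523 ∤ -359, so 523 is unramified.
(-359/523) = 164^261 mod 523 = 1, giving Legendre symbol 1.
(-359/523) = 1, so 523 splits.

p splits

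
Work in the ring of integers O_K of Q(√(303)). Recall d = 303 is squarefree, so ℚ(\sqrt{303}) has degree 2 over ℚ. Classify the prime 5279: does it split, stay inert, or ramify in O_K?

303 mod 4 = 3, hence disc K = 4·303 = 1212 and O_K = ℤ[√303].
Since gcd(5279, 1212) = 1 the prime 5279 does not ramify.
Euler's criterion: 303^2639 mod 5279 = 5278. Thus (303|5279) = -1.
(303/5279) = -1, so 5279 is inert.

remains prime (inert)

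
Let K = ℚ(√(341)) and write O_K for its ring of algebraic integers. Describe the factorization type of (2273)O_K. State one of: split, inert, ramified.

Since 341 ≡ 1 mod 4, the ring of integers is ℤ[(1+√341)/2] with discriminant 341.
disc(K) = 341 is not divisible by 2273; 2273 is unramified.
Legendre symbol by Euler's criterion: (341/2273) ≡ 341^1136 ≡ 2272 (mod 2273), i.e. (341/2273) = -1.
(341/2273) = -1, so 2273 is inert.

2273 remains inert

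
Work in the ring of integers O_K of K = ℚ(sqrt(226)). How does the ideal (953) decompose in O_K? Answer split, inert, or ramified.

splits completely

226 mod 4 = 2, hence disc K = 4·226 = 904 and O_K = ℤ[√226].
disc(K) = 904 is not divisible by 953; 953 is unramified.
Legendre symbol by Euler's criterion: (226/953) ≡ 226^476 ≡ 1 (mod 953), i.e. (226/953) = 1.
d is a quadratic residue mod p, hence 953 splits in O_K.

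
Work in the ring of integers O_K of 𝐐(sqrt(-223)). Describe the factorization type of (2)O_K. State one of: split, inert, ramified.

p splits

-223 mod 4 = 1, hence disc K = -223 and O_K = ℤ[(1+√-223)/2].
disc(K) = -223 is not divisible by 2; 2 is unramified.
Checking d mod 8: -223 ≡ 1. Hence 2 is split in O_K.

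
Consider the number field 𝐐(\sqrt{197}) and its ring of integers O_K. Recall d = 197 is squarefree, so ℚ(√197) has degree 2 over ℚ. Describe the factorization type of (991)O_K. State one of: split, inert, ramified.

Since 197 ≡ 1 mod 4, the ring of integers is ℤ[(1+√197)/2] with discriminant 197.
Since gcd(991, 197) = 1 the prime 991 does not ramify.
Legendre symbol by Euler's criterion: (197/991) ≡ 197^495 ≡ 1 (mod 991), i.e. (197/991) = 1.
(197/991) = 1, so 991 splits.

split — (991) = 𝔭₁𝔭₂ with 𝔭₁ ≠ 𝔭₂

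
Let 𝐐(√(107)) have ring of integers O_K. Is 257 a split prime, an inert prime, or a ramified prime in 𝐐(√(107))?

107 mod 4 = 3, hence disc K = 4·107 = 428 and O_K = ℤ[√107].
disc(K) = 428 is not divisible by 257; 257 is unramified.
(107/257) = 107^128 mod 257 = 256, giving Legendre symbol -1.
Legendre symbol -1 ⇒ 257 is inert.

inert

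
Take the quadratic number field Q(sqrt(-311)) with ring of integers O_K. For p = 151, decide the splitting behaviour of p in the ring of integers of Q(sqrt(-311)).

inert

d = -311 ≡ 1 (mod 4), so O_K = ℤ[(1+√-311)/2] and disc(K) = d = -311.
151 ∤ -311, so 151 is unramified.
(-311/151) = 142^75 mod 151 = 150, giving Legendre symbol -1.
Legendre symbol -1 ⇒ 151 is inert.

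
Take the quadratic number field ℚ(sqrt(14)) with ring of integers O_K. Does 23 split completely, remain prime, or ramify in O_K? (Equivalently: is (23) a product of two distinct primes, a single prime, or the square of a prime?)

Since 14 ≢ 1 mod 4, the ring of integers is ℤ[√14] with discriminant 4·14 = 56.
Since gcd(23, 56) = 1 the prime 23 does not ramify.
(14/23) = 14^11 mod 23 = 22, giving Legendre symbol -1.
Legendre symbol -1 ⇒ 23 is inert.

23 remains inert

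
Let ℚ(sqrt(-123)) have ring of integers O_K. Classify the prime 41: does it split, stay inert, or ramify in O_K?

Since -123 ≡ 1 mod 4, the ring of integers is ℤ[(1+√-123)/2] with discriminant -123.
Ramification test: 41 | -123. The prime 41 ramifies in K.

ramified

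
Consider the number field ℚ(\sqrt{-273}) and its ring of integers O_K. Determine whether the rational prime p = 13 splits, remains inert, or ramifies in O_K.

-273 mod 4 = 3, hence disc K = 4·(-273) = -1092 and O_K = ℤ[√-273].
13 divides disc(K) = -1092, so 13 ramifies.

ramifies in O_K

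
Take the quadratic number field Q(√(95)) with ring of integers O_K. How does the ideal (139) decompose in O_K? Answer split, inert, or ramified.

remains prime (inert)

95 mod 4 = 3, hence disc K = 4·95 = 380 and O_K = ℤ[√95].
disc(K) = 380 is not divisible by 139; 139 is unramified.
Compute (95/139) via Euler: 95^((139-1)/2) mod 139 = 138, so (95/139) = -1.
(95/139) = -1, so 139 is inert.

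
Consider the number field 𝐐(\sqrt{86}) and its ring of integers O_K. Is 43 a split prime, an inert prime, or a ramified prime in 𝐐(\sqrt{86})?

ramified — (43) = 𝔭²

d = 86 ≡ 2 (mod 4), so O_K = ℤ[√86] and disc(K) = 4d = 344.
Ramification test: 43 | 344. The prime 43 ramifies in K.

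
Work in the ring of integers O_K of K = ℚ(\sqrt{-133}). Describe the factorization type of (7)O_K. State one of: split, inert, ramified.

Since -133 ≢ 1 mod 4, the ring of integers is ℤ[√-133] with discriminant 4·(-133) = -532.
disc(K) = -532 = 7·(-76), so p = 7 is ramified.

ramifies in O_K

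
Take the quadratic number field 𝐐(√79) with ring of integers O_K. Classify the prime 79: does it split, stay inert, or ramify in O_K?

p ramifies

79 mod 4 = 3, hence disc K = 4·79 = 316 and O_K = ℤ[√79].
Ramification test: 79 | 316. The prime 79 ramifies in K.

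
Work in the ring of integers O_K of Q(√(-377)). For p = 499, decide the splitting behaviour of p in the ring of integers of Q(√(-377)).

-377 mod 4 = 3, hence disc K = 4·(-377) = -1508 and O_K = ℤ[√-377].
disc(K) = -1508 is not divisible by 499; 499 is unramified.
Compute (-377/499) via Euler: 122^((499-1)/2) mod 499 = 1, so (-377/499) = 1.
Legendre symbol 1 ⇒ 499 is split.

split — (499) = 𝔭₁𝔭₂ with 𝔭₁ ≠ 𝔭₂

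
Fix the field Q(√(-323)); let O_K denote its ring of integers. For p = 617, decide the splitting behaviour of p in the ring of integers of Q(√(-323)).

Since -323 ≡ 1 mod 4, the ring of integers is ℤ[(1+√-323)/2] with discriminant -323.
disc(K) = -323 is not divisible by 617; 617 is unramified.
Euler's criterion: (-323)^308 mod 617 = 616. Thus (-323|617) = -1.
(-323/617) = -1, so 617 is inert.

inert — (617) stays prime in O_K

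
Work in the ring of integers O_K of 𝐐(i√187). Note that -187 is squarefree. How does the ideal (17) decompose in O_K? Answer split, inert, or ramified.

d = -187 ≡ 1 (mod 4), so O_K = ℤ[(1+√-187)/2] and disc(K) = d = -187.
Ramification test: 17 | -187. The prime 17 ramifies in K.

ramified — (17) = 𝔭²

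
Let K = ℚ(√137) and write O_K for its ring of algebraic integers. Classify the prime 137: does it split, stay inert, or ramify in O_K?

ramified

137 mod 4 = 1, hence disc K = 137 and O_K = ℤ[(1+√137)/2].
137 divides disc(K) = 137, so 137 ramifies.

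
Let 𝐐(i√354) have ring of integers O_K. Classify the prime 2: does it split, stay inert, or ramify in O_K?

d = -354 ≡ 2 (mod 4), so O_K = ℤ[√-354] and disc(K) = 4d = -1416.
Ramification test: 2 | -1416. The prime 2 ramifies in K.

2 is ramified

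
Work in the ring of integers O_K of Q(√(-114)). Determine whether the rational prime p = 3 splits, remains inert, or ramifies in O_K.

3 is ramified

Since -114 ≢ 1 mod 4, the ring of integers is ℤ[√-114] with discriminant 4·(-114) = -456.
3 divides disc(K) = -456, so 3 ramifies.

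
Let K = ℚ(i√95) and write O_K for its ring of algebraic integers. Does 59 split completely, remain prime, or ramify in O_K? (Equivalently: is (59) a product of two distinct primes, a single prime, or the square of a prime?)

p is inert

-95 mod 4 = 1, hence disc K = -95 and O_K = ℤ[(1+√-95)/2].
Since gcd(59, -95) = 1 the prime 59 does not ramify.
Legendre symbol by Euler's criterion: (-95/59) ≡ (-95)^29 ≡ 58 (mod 59), i.e. (-95/59) = -1.
d is a non-residue mod p, hence 59 remains inert in O_K.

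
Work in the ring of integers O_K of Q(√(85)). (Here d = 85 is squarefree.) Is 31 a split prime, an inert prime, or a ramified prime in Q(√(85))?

31 remains inert

Since 85 ≡ 1 mod 4, the ring of integers is ℤ[(1+√85)/2] with discriminant 85.
disc(K) = 85 is not divisible by 31; 31 is unramified.
Compute (85/31) via Euler: 23^((31-1)/2) mod 31 = 30, so (85/31) = -1.
(85/31) = -1, so 31 is inert.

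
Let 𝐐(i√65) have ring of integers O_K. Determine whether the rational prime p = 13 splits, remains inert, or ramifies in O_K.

-65 mod 4 = 3, hence disc K = 4·(-65) = -260 and O_K = ℤ[√-65].
disc(K) = -260 = 13·(-20), so p = 13 is ramified.

13 is ramified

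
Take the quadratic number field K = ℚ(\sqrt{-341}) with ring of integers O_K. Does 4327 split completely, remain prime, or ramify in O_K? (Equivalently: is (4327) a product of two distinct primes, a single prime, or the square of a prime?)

inert — (4327) stays prime in O_K

d = -341 ≡ 3 (mod 4), so O_K = ℤ[√-341] and disc(K) = 4d = -1364.
Since gcd(4327, -1364) = 1 the prime 4327 does not ramify.
Euler's criterion: (-341)^2163 mod 4327 = 4326. Thus (-341|4327) = -1.
(-341/4327) = -1, so 4327 is inert.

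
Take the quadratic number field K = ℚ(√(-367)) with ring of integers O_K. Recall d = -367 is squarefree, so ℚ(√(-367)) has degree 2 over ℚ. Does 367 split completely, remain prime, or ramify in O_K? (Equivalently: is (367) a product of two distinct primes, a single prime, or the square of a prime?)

ramifies in O_K

-367 mod 4 = 1, hence disc K = -367 and O_K = ℤ[(1+√-367)/2].
367 divides disc(K) = -367, so 367 ramifies.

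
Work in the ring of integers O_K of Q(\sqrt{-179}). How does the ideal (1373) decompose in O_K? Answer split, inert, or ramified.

inert — (1373) stays prime in O_K

-179 mod 4 = 1, hence disc K = -179 and O_K = ℤ[(1+√-179)/2].
1373 ∤ -179, so 1373 is unramified.
(-179/1373) = 1194^686 mod 1373 = 1372, giving Legendre symbol -1.
d is a non-residue mod p, hence 1373 remains inert in O_K.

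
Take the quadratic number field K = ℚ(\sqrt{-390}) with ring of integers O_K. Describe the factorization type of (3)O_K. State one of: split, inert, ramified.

ramified — (3) = 𝔭²

Since -390 ≢ 1 mod 4, the ring of integers is ℤ[√-390] with discriminant 4·(-390) = -1560.
disc(K) = -1560 = 3·(-520), so p = 3 is ramified.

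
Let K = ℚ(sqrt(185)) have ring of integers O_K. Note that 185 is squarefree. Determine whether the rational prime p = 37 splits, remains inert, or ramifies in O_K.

185 mod 4 = 1, hence disc K = 185 and O_K = ℤ[(1+√185)/2].
disc(K) = 185 = 37·5, so p = 37 is ramified.

ramified — (37) = 𝔭²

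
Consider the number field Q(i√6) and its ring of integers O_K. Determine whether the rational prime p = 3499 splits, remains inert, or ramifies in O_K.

remains prime (inert)

d = -6 ≡ 2 (mod 4), so O_K = ℤ[√-6] and disc(K) = 4d = -24.
3499 ∤ -24, so 3499 is unramified.
(-6/3499) = 3493^1749 mod 3499 = 3498, giving Legendre symbol -1.
Legendre symbol -1 ⇒ 3499 is inert.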